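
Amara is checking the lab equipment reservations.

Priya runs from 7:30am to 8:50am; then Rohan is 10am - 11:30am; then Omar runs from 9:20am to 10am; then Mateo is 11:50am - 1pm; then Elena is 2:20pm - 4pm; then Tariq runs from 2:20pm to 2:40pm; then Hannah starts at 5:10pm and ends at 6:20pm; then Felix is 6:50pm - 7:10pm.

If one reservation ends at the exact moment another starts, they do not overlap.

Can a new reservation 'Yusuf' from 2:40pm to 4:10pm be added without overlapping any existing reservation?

No — it overlaps Elena

Priya: ends 8:50am at or before Yusuf starts 2:40pm → clear.
Omar: ends 10am at or before Yusuf starts 2:40pm → clear.
Rohan: ends 11:30am at or before Yusuf starts 2:40pm → clear.
Mateo: ends 1pm at or before Yusuf starts 2:40pm → clear.
Elena: starts 2:20pm before Yusuf ends 4:10pm, and ends 4pm after Yusuf starts 2:40pm → overlap.
Tariq: ends 2:40pm at or before Yusuf starts 2:40pm → clear.
Hannah: starts 5:10pm at or after Yusuf ends 4:10pm → clear.
Felix: starts 6:50pm at or after Yusuf ends 4:10pm → clear.
Yusuf overlaps Elena.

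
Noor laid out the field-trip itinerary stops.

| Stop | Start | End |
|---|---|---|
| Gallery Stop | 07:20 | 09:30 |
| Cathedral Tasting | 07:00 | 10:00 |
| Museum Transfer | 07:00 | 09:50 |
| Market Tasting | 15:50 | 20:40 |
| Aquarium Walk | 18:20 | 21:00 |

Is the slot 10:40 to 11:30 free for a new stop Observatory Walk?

Museum Transfer: ends 09:50 at or before Observatory Walk starts 10:40 → clear.
Cathedral Tasting: ends 10:00 at or before Observatory Walk starts 10:40 → clear.
Gallery Stop: ends 09:30 at or before Observatory Walk starts 10:40 → clear.
Market Tasting: starts 15:50 at or after Observatory Walk ends 11:30 → clear.
Aquarium Walk: starts 18:20 at or after Observatory Walk ends 11:30 → clear.

Yes — the slot is free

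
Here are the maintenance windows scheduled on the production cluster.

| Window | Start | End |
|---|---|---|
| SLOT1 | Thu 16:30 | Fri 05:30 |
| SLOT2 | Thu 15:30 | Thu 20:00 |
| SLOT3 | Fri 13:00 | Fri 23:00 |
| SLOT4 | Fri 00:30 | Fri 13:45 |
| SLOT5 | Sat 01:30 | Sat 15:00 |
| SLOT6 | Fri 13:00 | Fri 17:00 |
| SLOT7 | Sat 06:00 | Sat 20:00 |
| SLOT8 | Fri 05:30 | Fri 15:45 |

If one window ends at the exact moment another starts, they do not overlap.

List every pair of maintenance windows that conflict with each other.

Two intervals overlap when each starts before the other ends.
Sorted by start: SLOT2, SLOT1, SLOT4, SLOT8, SLOT3, SLOT6, SLOT5, SLOT7.
SLOT1 starts before SLOT2 ends → SLOT2 and SLOT1 overlap.
SLOT4 starts after SLOT2 ends — done with SLOT2.
SLOT4 starts before SLOT1 ends → SLOT1 and SLOT4 overlap.
SLOT8 starts exactly when SLOT1 ends (back-to-back, no overlap) — done with SLOT1.
SLOT8 starts before SLOT4 ends → SLOT4 and SLOT8 overlap.
SLOT3 starts before SLOT4 ends → SLOT4 and SLOT3 overlap.
SLOT6 starts before SLOT4 ends → SLOT4 and SLOT6 overlap.
SLOT5 starts after SLOT4 ends — done with SLOT4.
SLOT3 starts before SLOT8 ends → SLOT8 and SLOT3 overlap.
SLOT6 starts before SLOT8 ends → SLOT8 and SLOT6 overlap.
SLOT5 starts after SLOT8 ends — done with SLOT8.
SLOT6 starts before SLOT3 ends → SLOT3 and SLOT6 overlap.
SLOT5 starts after SLOT3 ends — done with SLOT3.
SLOT5 starts after SLOT6 ends — done with SLOT6.
SLOT7 starts before SLOT5 ends → SLOT5 and SLOT7 overlap.

SLOT1 & SLOT2, SLOT1 & SLOT4, SLOT3 & SLOT4, SLOT3 & SLOT6, SLOT3 & SLOT8, SLOT4 & SLOT6, SLOT4 & SLOT8, SLOT5 & SLOT7, SLOT6 & SLOT8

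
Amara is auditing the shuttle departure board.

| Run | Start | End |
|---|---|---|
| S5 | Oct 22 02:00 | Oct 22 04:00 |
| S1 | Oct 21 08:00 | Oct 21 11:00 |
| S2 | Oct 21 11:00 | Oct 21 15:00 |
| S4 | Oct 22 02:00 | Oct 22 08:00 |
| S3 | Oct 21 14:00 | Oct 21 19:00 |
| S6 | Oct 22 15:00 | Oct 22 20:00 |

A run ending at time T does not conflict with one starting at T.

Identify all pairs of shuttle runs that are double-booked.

S2 & S3, S4 & S5

Sorted by start: S1, S2, S3, S4, S5, S6.
S2 starts exactly when S1 ends (back-to-back, no overlap); S1 is clear from here.
S3 starts before S2 ends → S2 and S3 overlap.
S4 starts after S2 ends; S2 is clear from here.
S4 starts after S3 ends; S3 is clear from here.
S5 starts before S4 ends → S4 and S5 overlap.
S6 starts after S4 ends.
S6 starts after S5 ends.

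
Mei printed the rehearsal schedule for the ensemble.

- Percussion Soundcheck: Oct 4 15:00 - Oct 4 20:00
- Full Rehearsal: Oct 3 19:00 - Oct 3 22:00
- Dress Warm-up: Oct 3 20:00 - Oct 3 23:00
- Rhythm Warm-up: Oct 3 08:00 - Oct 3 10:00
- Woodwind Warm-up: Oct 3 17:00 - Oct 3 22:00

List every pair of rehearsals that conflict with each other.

Dress Warm-up & Full Rehearsal, Dress Warm-up & Woodwind Warm-up, Full Rehearsal & Woodwind Warm-up

Sorted by start: Rhythm Warm-up, Woodwind Warm-up, Full Rehearsal, Dress Warm-up, Percussion Soundcheck.
Woodwind Warm-up starts after Rhythm Warm-up ends, so nothing later overlaps Rhythm Warm-up either.
Full Rehearsal starts before Woodwind Warm-up ends → Woodwind Warm-up and Full Rehearsal overlap.
Dress Warm-up starts before Woodwind Warm-up ends → Woodwind Warm-up and Dress Warm-up overlap.
Percussion Soundcheck starts after Woodwind Warm-up ends.
Dress Warm-up starts before Full Rehearsal ends → Full Rehearsal and Dress Warm-up overlap.
Percussion Soundcheck starts after Full Rehearsal ends.
Percussion Soundcheck starts after Dress Warm-up ends.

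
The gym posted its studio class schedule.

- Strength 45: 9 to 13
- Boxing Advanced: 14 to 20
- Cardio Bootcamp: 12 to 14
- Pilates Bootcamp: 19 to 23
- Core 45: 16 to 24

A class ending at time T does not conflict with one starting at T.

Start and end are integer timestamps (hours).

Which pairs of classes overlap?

Sorted by start: Strength 45, Cardio Bootcamp, Boxing Advanced, Core 45, Pilates Bootcamp.
Cardio Bootcamp starts before Strength 45 ends → Strength 45 and Cardio Bootcamp overlap.
Boxing Advanced starts after Strength 45 ends, so Strength 45 has no further overlaps.
Boxing Advanced starts exactly when Cardio Bootcamp ends (back-to-back, no overlap), so Cardio Bootcamp has no further overlaps.
Core 45 starts before Boxing Advanced ends → Boxing Advanced and Core 45 overlap.
Pilates Bootcamp starts before Boxing Advanced ends → Boxing Advanced and Pilates Bootcamp overlap.
Pilates Bootcamp starts before Core 45 ends → Core 45 and Pilates Bootcamp overlap.

Boxing Advanced & Core 45, Boxing Advanced & Pilates Bootcamp, Cardio Bootcamp & Strength 45, Core 45 & Pilates Bootcamp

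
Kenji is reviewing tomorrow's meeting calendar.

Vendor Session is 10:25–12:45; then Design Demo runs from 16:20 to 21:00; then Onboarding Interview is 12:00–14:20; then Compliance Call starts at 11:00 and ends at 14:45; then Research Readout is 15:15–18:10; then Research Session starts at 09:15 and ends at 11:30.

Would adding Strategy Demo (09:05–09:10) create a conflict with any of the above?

No — it doesn't clash with anything

Research Session: starts 09:15 at or after Strategy Demo ends 09:10 → clear.
Vendor Session: starts 10:25 at or after Strategy Demo ends 09:10 → clear.
Compliance Call: starts 11:00 at or after Strategy Demo ends 09:10 → clear.
Onboarding Interview: starts 12:00 at or after Strategy Demo ends 09:10 → clear.
Research Readout: starts 15:15 at or after Strategy Demo ends 09:10 → clear.
Design Demo: starts 16:20 at or after Strategy Demo ends 09:10 → clear.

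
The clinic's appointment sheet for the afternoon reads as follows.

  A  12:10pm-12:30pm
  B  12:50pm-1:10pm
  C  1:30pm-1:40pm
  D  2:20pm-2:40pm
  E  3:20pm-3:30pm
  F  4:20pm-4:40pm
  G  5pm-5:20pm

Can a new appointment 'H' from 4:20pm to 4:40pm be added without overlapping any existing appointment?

A: ends 12:30pm at or before H starts 4:20pm → clear.
B: ends 1:10pm at or before H starts 4:20pm → clear.
C: ends 1:40pm at or before H starts 4:20pm → clear.
D: ends 2:40pm at or before H starts 4:20pm → clear.
E: ends 3:30pm at or before H starts 4:20pm → clear.
F: starts 4:20pm before H ends 4:40pm, and ends 4:40pm after H starts 4:20pm → overlap.
G: starts 5pm at or after H ends 4:40pm → clear.
H overlaps F.

No — it overlaps F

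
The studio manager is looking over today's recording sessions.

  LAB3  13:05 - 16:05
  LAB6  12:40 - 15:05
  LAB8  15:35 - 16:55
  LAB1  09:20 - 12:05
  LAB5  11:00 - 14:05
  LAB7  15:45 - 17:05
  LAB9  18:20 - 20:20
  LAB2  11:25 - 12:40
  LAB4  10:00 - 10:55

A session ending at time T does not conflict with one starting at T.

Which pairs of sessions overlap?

Sorted by start: LAB1, LAB4, LAB5, LAB2, LAB6, LAB3, LAB8, LAB7, LAB9.
LAB4 starts before LAB1 ends → LAB1 and LAB4 overlap.
LAB5 starts before LAB1 ends → LAB1 and LAB5 overlap.
LAB2 starts before LAB1 ends → LAB1 and LAB2 overlap.
LAB6 starts after LAB1 ends, so nothing later overlaps LAB1 either.
LAB5 starts after LAB4 ends, so nothing later overlaps LAB4 either.
LAB2 starts before LAB5 ends → LAB5 and LAB2 overlap.
LAB6 starts before LAB5 ends → LAB5 and LAB6 overlap.
LAB3 starts before LAB5 ends → LAB5 and LAB3 overlap.
LAB8 starts after LAB5 ends, so nothing later overlaps LAB5 either.
LAB6 starts exactly when LAB2 ends (back-to-back, no overlap), so nothing later overlaps LAB2 either.
LAB3 starts before LAB6 ends → LAB6 and LAB3 overlap.
LAB8 starts after LAB6 ends, so nothing later overlaps LAB6 either.
LAB8 starts before LAB3 ends → LAB3 and LAB8 overlap.
LAB7 starts before LAB3 ends → LAB3 and LAB7 overlap.
LAB9 starts after LAB3 ends.
LAB7 starts before LAB8 ends → LAB8 and LAB7 overlap.
LAB9 starts after LAB8 ends.
LAB9 starts after LAB7 ends.

LAB1 & LAB2, LAB1 & LAB4, LAB1 & LAB5, LAB2 & LAB5, LAB3 & LAB5, LAB3 & LAB6, LAB3 & LAB7, LAB3 & LAB8, LAB5 & LAB6, LAB7 & LAB8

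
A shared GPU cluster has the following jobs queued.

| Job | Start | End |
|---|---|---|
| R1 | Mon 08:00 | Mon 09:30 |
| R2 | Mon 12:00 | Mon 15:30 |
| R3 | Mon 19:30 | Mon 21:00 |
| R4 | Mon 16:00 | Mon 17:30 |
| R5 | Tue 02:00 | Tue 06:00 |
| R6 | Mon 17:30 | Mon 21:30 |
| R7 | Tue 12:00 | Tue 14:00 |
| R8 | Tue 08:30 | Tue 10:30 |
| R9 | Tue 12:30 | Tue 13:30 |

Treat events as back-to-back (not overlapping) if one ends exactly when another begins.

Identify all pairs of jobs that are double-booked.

Sorted by start: R1, R2, R4, R6, R3, R5, R8, R7, R9.
R2 starts after R1 ends; R1 is clear from here.
R4 starts after R2 ends; R2 is clear from here.
R6 starts exactly when R4 ends (back-to-back, no overlap); R4 is clear from here.
R3 starts before R6 ends → R6 and R3 overlap.
R5 starts after R6 ends; R6 is clear from here.
R5 starts after R3 ends; R3 is clear from here.
R8 starts after R5 ends; R5 is clear from here.
R7 starts after R8 ends; R8 is clear from here.
R9 starts before R7 ends → R7 and R9 overlap.

R3 & R6, R7 & R9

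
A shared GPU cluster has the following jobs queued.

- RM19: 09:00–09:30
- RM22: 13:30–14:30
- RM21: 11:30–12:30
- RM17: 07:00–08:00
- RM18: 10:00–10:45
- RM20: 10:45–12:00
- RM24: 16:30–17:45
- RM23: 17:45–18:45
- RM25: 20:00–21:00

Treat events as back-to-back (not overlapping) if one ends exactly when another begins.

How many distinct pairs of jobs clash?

1

Sorted by start: RM17, RM19, RM18, RM20, RM21, RM22, RM24, RM23, RM25.
RM19 starts after RM17 ends — done with RM17.
RM18 starts after RM19 ends — done with RM19.
RM20 starts exactly when RM18 ends (back-to-back, no overlap) — done with RM18.
RM21 starts before RM20 ends → RM20 and RM21 overlap.
RM22 starts after RM20 ends — done with RM20.
RM22 starts after RM21 ends — done with RM21.
RM24 starts after RM22 ends — done with RM22.
RM23 starts exactly when RM24 ends (back-to-back, no overlap) — done with RM24.
RM25 starts after RM23 ends.
Overlapping pairs: RM20 & RM21 — 1 in total.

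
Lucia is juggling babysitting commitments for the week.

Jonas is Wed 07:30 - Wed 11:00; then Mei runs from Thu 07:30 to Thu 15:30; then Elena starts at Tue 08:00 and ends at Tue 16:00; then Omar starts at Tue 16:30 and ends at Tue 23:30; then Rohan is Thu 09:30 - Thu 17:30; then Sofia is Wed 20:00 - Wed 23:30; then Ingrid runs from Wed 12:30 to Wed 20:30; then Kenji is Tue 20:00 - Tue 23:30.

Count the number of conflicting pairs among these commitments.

3

Sorted by start: Elena, Omar, Kenji, Jonas, Ingrid, Sofia, Mei, Rohan.
Omar starts after Elena ends, so Elena has no further overlaps.
Kenji starts before Omar ends → Omar and Kenji overlap.
Jonas starts after Omar ends, so Omar has no further overlaps.
Jonas starts after Kenji ends, so Kenji has no further overlaps.
Ingrid starts after Jonas ends, so Jonas has no further overlaps.
Sofia starts before Ingrid ends → Ingrid and Sofia overlap.
Mei starts after Ingrid ends, so Ingrid has no further overlaps.
Mei starts after Sofia ends, so Sofia has no further overlaps.
Rohan starts before Mei ends → Mei and Rohan overlap.
Overlapping pairs: Ingrid & Sofia, Kenji & Omar, Mei & Rohan — 3 in total.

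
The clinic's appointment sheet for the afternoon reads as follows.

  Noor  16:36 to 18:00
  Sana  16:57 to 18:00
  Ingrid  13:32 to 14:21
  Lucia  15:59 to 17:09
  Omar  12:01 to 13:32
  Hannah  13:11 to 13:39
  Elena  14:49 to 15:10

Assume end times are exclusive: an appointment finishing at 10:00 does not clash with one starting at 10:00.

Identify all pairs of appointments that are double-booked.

Hannah & Ingrid, Hannah & Omar, Lucia & Noor, Lucia & Sana, Noor & Sana

Sorted by start: Omar, Hannah, Ingrid, Elena, Lucia, Noor, Sana.
Hannah starts before Omar ends → Omar and Hannah overlap.
Ingrid starts exactly when Omar ends (back-to-back, no overlap), so nothing later overlaps Omar either.
Ingrid starts before Hannah ends → Hannah and Ingrid overlap.
Elena starts after Hannah ends, so nothing later overlaps Hannah either.
Elena starts after Ingrid ends, so nothing later overlaps Ingrid either.
Lucia starts after Elena ends, so nothing later overlaps Elena either.
Noor starts before Lucia ends → Lucia and Noor overlap.
Sana starts before Lucia ends → Lucia and Sana overlap.
Sana starts before Noor ends → Noor and Sana overlap.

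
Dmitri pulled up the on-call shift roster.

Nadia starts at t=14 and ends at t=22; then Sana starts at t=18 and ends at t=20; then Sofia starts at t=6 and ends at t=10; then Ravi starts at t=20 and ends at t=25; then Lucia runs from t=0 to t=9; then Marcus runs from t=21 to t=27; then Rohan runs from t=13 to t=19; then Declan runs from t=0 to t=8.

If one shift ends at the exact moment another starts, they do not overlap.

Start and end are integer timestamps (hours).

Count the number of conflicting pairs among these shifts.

Sorted by start: Lucia, Declan, Sofia, Rohan, Nadia, Sana, Ravi, Marcus.
Declan starts before Lucia ends → Lucia and Declan overlap.
Sofia starts before Lucia ends → Lucia and Sofia overlap.
Rohan starts after Lucia ends, so nothing later overlaps Lucia either.
Sofia starts before Declan ends → Declan and Sofia overlap.
Rohan starts after Declan ends, so nothing later overlaps Declan either.
Rohan starts after Sofia ends, so nothing later overlaps Sofia either.
Nadia starts before Rohan ends → Rohan and Nadia overlap.
Sana starts before Rohan ends → Rohan and Sana overlap.
Ravi starts after Rohan ends, so nothing later overlaps Rohan either.
Sana starts before Nadia ends → Nadia and Sana overlap.
Ravi starts before Nadia ends → Nadia and Ravi overlap.
Marcus starts before Nadia ends → Nadia and Marcus overlap.
Ravi starts exactly when Sana ends (back-to-back, no overlap), so nothing later overlaps Sana either.
Marcus starts before Ravi ends → Ravi and Marcus overlap.
Overlapping pairs: Declan & Lucia, Declan & Sofia, Lucia & Sofia, Marcus & Nadia, Marcus & Ravi, Nadia & Ravi, Nadia & Rohan, Nadia & Sana, Rohan & Sana — 9 in total.

9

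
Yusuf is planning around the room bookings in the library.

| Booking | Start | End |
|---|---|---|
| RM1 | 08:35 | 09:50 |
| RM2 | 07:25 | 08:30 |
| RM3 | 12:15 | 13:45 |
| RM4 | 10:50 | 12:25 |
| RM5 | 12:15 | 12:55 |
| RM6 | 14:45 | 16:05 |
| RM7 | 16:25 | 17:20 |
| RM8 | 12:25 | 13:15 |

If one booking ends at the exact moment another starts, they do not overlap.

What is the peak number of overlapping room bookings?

Sort all start/end points and keep a running count:
07:25 start RM2 → 1
08:30 end RM2 → 0
08:35 start RM1 → 1
09:50 end RM1 → 0
10:50 start RM4 → 1
12:15 start RM3 → 2
12:15 start RM5 → 3
12:25 end RM4 → 2
12:25 start RM8 → 3
12:55 end RM5 → 2
13:15 end RM8 → 1
13:45 end RM3 → 0
14:45 start RM6 → 1
16:05 end RM6 → 0
16:25 start RM7 → 1
17:20 end RM7 → 0
Peak is 3, at 12:15 (RM3, RM4, RM5).

3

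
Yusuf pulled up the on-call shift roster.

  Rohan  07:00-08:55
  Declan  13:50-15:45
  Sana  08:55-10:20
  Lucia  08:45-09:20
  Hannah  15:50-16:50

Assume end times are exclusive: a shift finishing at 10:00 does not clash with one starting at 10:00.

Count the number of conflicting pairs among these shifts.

2

Sorted by start: Rohan, Lucia, Sana, Declan, Hannah.
Lucia starts before Rohan ends → Rohan and Lucia overlap.
Sana starts exactly when Rohan ends (back-to-back, no overlap); Rohan is clear from here.
Sana starts before Lucia ends → Lucia and Sana overlap.
Declan starts after Lucia ends; Lucia is clear from here.
Declan starts after Sana ends; Sana is clear from here.
Hannah starts after Declan ends.
Overlapping pairs: Lucia & Rohan, Lucia & Sana — 2 in total.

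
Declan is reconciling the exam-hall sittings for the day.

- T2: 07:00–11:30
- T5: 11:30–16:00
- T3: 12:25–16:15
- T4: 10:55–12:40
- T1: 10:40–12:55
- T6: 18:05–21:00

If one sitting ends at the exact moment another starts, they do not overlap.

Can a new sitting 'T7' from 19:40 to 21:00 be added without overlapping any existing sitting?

No — it overlaps T6

T2: ends 11:30 at or before T7 starts 19:40 → clear.
T1: ends 12:55 at or before T7 starts 19:40 → clear.
T4: ends 12:40 at or before T7 starts 19:40 → clear.
T5: ends 16:00 at or before T7 starts 19:40 → clear.
T3: ends 16:15 at or before T7 starts 19:40 → clear.
T6: starts 18:05 before T7 ends 21:00, and ends 21:00 after T7 starts 19:40 → overlap.
T7 overlaps T6.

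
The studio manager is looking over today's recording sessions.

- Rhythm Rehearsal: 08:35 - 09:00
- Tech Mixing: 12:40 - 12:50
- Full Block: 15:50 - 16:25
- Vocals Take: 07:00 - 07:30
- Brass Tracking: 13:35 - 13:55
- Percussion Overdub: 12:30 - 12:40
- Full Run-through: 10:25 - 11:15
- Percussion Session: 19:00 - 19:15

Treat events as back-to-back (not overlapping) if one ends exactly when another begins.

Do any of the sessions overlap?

Sorted by start: Vocals Take, Rhythm Rehearsal, Full Run-through, Percussion Overdub, Tech Mixing, Brass Tracking, Full Block, Percussion Session.
Rhythm Rehearsal starts after Vocals Take ends, so nothing later overlaps Vocals Take either.
Full Run-through starts after Rhythm Rehearsal ends, so nothing later overlaps Rhythm Rehearsal either.
Percussion Overdub starts after Full Run-through ends, so nothing later overlaps Full Run-through either.
Tech Mixing starts exactly when Percussion Overdub ends (back-to-back, no overlap), so nothing later overlaps Percussion Overdub either.
Brass Tracking starts after Tech Mixing ends, so nothing later overlaps Tech Mixing either.
Full Block starts after Brass Tracking ends, so nothing later overlaps Brass Tracking either.
Percussion Session starts after Full Block ends.
Every pair is clear; the schedule has no overlaps.

No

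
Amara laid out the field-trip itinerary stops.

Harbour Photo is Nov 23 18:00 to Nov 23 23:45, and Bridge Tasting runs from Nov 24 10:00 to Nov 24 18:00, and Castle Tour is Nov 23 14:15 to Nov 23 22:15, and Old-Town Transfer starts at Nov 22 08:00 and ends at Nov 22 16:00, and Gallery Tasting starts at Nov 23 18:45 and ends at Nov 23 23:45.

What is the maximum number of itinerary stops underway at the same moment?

3

Walk through starts and ends in time order (an end at T is processed before a start at T):
Nov 22 08:00 start Old-Town Transfer → 1
Nov 22 16:00 end Old-Town Transfer → 0
Nov 23 14:15 start Castle Tour → 1
Nov 23 18:00 start Harbour Photo → 2
Nov 23 18:45 start Gallery Tasting → 3
Nov 23 22:15 end Castle Tour → 2
Nov 23 23:45 end Gallery Tasting → 1
Nov 23 23:45 end Harbour Photo → 0
Nov 24 10:00 start Bridge Tasting → 1
Nov 24 18:00 end Bridge Tasting → 0
Peak is 3, at Nov 23 18:45 (Castle Tour, Gallery Tasting, Harbour Photo).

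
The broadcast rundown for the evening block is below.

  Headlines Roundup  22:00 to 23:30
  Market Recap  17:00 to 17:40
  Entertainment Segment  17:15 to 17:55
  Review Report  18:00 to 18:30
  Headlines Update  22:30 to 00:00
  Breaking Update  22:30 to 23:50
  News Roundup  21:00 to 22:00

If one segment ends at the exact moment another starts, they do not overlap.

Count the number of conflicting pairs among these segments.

4

Two intervals overlap when each starts before the other ends.
Sorted by start: Market Recap, Entertainment Segment, Review Report, News Roundup, Headlines Roundup, Breaking Update, Headlines Update.
Entertainment Segment starts before Market Recap ends → Market Recap and Entertainment Segment overlap.
Review Report starts after Market Recap ends — done with Market Recap.
Review Report starts after Entertainment Segment ends — done with Entertainment Segment.
News Roundup starts after Review Report ends — done with Review Report.
Headlines Roundup starts exactly when News Roundup ends (back-to-back, no overlap) — done with News Roundup.
Breaking Update starts before Headlines Roundup ends → Headlines Roundup and Breaking Update overlap.
Headlines Update starts before Headlines Roundup ends → Headlines Roundup and Headlines Update overlap.
Headlines Update starts before Breaking Update ends → Breaking Update and Headlines Update overlap.
Overlapping pairs: Breaking Update & Headlines Roundup, Breaking Update & Headlines Update, Entertainment Segment & Market Recap, Headlines Roundup & Headlines Update — 4 in total.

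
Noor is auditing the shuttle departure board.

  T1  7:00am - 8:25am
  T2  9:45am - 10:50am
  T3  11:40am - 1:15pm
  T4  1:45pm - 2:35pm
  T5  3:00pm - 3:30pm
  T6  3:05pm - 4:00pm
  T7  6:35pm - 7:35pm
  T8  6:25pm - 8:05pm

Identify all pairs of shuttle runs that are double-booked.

T5 & T6, T7 & T8

Sorted by start: T1, T2, T3, T4, T5, T6, T8, T7.
T2 starts after T1 ends; T1 is clear from here.
T3 starts after T2 ends; T2 is clear from here.
T4 starts after T3 ends; T3 is clear from here.
T5 starts after T4 ends; T4 is clear from here.
T6 starts before T5 ends → T5 and T6 overlap.
T8 starts after T5 ends; T5 is clear from here.
T8 starts after T6 ends; T6 is clear from here.
T7 starts before T8 ends → T8 and T7 overlap.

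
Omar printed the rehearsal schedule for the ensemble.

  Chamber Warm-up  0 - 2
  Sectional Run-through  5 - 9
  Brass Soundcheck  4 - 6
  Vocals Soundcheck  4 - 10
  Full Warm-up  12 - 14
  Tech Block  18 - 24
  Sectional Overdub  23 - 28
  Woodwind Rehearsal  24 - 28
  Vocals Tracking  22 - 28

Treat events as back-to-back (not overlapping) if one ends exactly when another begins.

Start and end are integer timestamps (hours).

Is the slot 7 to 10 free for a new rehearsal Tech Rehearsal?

No — it overlaps Sectional Run-through, Vocals Soundcheck

Chamber Warm-up: ends 2 at or before Tech Rehearsal starts 7 → clear.
Brass Soundcheck: ends 6 at or before Tech Rehearsal starts 7 → clear.
Vocals Soundcheck: starts 4 before Tech Rehearsal ends 10, and ends 10 after Tech Rehearsal starts 7 → overlap.
Sectional Run-through: starts 5 before Tech Rehearsal ends 10, and ends 9 after Tech Rehearsal starts 7 → overlap.
Full Warm-up: starts 12 at or after Tech Rehearsal ends 10 → clear.
Tech Block: starts 18 at or after Tech Rehearsal ends 10 → clear.
Vocals Tracking: starts 22 at or after Tech Rehearsal ends 10 → clear.
Sectional Overdub: starts 23 at or after Tech Rehearsal ends 10 → clear.
Woodwind Rehearsal: starts 24 at or after Tech Rehearsal ends 10 → clear.
Tech Rehearsal overlaps Sectional Run-through, Vocals Soundcheck.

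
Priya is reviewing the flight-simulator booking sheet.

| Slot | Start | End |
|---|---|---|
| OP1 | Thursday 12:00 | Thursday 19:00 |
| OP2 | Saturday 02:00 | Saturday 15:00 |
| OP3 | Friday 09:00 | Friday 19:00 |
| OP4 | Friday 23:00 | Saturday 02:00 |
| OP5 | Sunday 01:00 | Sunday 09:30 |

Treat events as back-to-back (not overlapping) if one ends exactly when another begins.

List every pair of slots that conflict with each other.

Sorted by start: OP1, OP3, OP4, OP2, OP5.
OP3 starts after OP1 ends, so nothing later overlaps OP1 either.
OP4 starts after OP3 ends, so nothing later overlaps OP3 either.
OP2 starts exactly when OP4 ends (back-to-back, no overlap), so nothing later overlaps OP4 either.
OP5 starts after OP2 ends.

no conflicts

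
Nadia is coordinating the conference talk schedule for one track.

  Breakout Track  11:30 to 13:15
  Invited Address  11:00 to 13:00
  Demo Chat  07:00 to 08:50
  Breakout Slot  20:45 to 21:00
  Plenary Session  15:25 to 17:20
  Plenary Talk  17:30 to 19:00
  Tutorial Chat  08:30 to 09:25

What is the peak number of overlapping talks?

2

Sweep the timeline, counting +1 at each start and −1 at each end (ends before starts at a tie):
07:00 start Demo Chat → 1
08:30 start Tutorial Chat → 2
08:50 end Demo Chat → 1
09:25 end Tutorial Chat → 0
11:00 start Invited Address → 1
11:30 start Breakout Track → 2
13:00 end Invited Address → 1
13:15 end Breakout Track → 0
15:25 start Plenary Session → 1
17:20 end Plenary Session → 0
17:30 start Plenary Talk → 1
19:00 end Plenary Talk → 0
20:45 start Breakout Slot → 1
21:00 end Breakout Slot → 0
Peak is 2, at 08:30 (Demo Chat, Tutorial Chat).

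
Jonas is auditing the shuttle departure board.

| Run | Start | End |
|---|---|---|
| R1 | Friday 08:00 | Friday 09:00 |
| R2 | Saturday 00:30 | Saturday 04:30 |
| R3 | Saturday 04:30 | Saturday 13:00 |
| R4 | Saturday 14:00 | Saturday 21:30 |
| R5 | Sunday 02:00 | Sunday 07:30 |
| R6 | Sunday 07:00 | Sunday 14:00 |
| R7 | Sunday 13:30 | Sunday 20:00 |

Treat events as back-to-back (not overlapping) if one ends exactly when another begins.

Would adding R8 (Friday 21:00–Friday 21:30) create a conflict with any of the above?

R1: ends Friday 09:00 at or before R8 starts Friday 21:00 → clear.
R2: starts Saturday 00:30 at or after R8 ends Friday 21:30 → clear.
R3: starts Saturday 04:30 at or after R8 ends Friday 21:30 → clear.
R4: starts Saturday 14:00 at or after R8 ends Friday 21:30 → clear.
R5: starts Sunday 02:00 at or after R8 ends Friday 21:30 → clear.
R6: starts Sunday 07:00 at or after R8 ends Friday 21:30 → clear.
R7: starts Sunday 13:30 at or after R8 ends Friday 21:30 → clear.

No — it doesn't clash with anything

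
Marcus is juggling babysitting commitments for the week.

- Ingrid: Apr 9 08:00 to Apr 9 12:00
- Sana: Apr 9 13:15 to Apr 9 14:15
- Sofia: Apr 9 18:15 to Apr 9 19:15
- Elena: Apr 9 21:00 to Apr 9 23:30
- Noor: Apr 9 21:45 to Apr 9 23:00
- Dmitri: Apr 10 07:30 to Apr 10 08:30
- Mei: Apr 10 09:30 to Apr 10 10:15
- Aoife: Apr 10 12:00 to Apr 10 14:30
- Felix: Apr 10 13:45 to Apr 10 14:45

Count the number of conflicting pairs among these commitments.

2

Sorted by start: Ingrid, Sana, Sofia, Elena, Noor, Dmitri, Mei, Aoife, Felix.
Sana starts after Ingrid ends, so Ingrid has no further overlaps.
Sofia starts after Sana ends, so Sana has no further overlaps.
Elena starts after Sofia ends, so Sofia has no further overlaps.
Noor starts before Elena ends → Elena and Noor overlap.
Dmitri starts after Elena ends, so Elena has no further overlaps.
Dmitri starts after Noor ends, so Noor has no further overlaps.
Mei starts after Dmitri ends, so Dmitri has no further overlaps.
Aoife starts after Mei ends, so Mei has no further overlaps.
Felix starts before Aoife ends → Aoife and Felix overlap.
Overlapping pairs: Aoife & Felix, Elena & Noor — 2 in total.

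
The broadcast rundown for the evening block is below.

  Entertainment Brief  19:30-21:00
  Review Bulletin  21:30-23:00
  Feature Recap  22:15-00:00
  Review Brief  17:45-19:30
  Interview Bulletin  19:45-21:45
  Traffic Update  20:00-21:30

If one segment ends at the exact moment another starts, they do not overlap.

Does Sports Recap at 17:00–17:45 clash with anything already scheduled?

No — it doesn't clash with anything

Review Brief: starts 17:45 at or after Sports Recap ends 17:45 → clear.
Entertainment Brief: starts 19:30 at or after Sports Recap ends 17:45 → clear.
Interview Bulletin: starts 19:45 at or after Sports Recap ends 17:45 → clear.
Traffic Update: starts 20:00 at or after Sports Recap ends 17:45 → clear.
Review Bulletin: starts 21:30 at or after Sports Recap ends 17:45 → clear.
Feature Recap: starts 22:15 at or after Sports Recap ends 17:45 → clear.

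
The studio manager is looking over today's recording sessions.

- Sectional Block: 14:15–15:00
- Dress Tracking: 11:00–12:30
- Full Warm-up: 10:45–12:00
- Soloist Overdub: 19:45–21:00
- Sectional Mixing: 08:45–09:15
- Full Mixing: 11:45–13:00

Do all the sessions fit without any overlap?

No

Sorted by start: Sectional Mixing, Full Warm-up, Dress Tracking, Full Mixing, Sectional Block, Soloist Overdub.
Full Warm-up starts after Sectional Mixing ends, so nothing later overlaps Sectional Mixing either.
Dress Tracking starts before Full Warm-up ends → Full Warm-up and Dress Tracking overlap.
That's a conflict, so the schedule is not conflict-free.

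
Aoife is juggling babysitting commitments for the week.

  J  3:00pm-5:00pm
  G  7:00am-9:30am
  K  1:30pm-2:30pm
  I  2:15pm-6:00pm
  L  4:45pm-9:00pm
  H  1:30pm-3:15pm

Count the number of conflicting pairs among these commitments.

7

Sorted by start: G, H, K, I, J, L.
H starts after G ends, so nothing later overlaps G either.
K starts before H ends → H and K overlap.
I starts before H ends → H and I overlap.
J starts before H ends → H and J overlap.
L starts after H ends.
I starts before K ends → K and I overlap.
J starts after K ends, so nothing later overlaps K either.
J starts before I ends → I and J overlap.
L starts before I ends → I and L overlap.
L starts before J ends → J and L overlap.
Overlapping pairs: H & I, H & J, H & K, I & J, I & K, I & L, J & L — 7 in total.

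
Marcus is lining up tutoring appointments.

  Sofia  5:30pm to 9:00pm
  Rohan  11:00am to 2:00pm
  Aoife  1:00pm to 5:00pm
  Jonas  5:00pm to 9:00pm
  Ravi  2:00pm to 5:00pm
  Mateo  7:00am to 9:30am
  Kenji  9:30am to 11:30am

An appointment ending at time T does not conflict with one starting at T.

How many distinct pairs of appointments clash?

Sorted by start: Mateo, Kenji, Rohan, Aoife, Ravi, Jonas, Sofia.
Kenji starts exactly when Mateo ends (back-to-back, no overlap); Mateo is clear from here.
Rohan starts before Kenji ends → Kenji and Rohan overlap.
Aoife starts after Kenji ends; Kenji is clear from here.
Aoife starts before Rohan ends → Rohan and Aoife overlap.
Ravi starts exactly when Rohan ends (back-to-back, no overlap); Rohan is clear from here.
Ravi starts before Aoife ends → Aoife and Ravi overlap.
Jonas starts exactly when Aoife ends (back-to-back, no overlap); Aoife is clear from here.
Jonas starts exactly when Ravi ends (back-to-back, no overlap); Ravi is clear from here.
Sofia starts before Jonas ends → Jonas and Sofia overlap.
Overlapping pairs: Aoife & Ravi, Aoife & Rohan, Jonas & Sofia, Kenji & Rohan — 4 in total.

4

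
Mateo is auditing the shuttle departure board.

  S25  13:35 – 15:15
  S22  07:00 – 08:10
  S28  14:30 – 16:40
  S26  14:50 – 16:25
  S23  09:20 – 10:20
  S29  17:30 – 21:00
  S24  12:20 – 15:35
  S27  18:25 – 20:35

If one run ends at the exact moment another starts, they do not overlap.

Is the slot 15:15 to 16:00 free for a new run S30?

No — it overlaps S24, S26, S28

S22: ends 08:10 at or before S30 starts 15:15 → clear.
S23: ends 10:20 at or before S30 starts 15:15 → clear.
S24: starts 12:20 before S30 ends 16:00, and ends 15:35 after S30 starts 15:15 → overlap.
S25: ends 15:15 at or before S30 starts 15:15 → clear.
S28: starts 14:30 before S30 ends 16:00, and ends 16:40 after S30 starts 15:15 → overlap.
S26: starts 14:50 before S30 ends 16:00, and ends 16:25 after S30 starts 15:15 → overlap.
S29: starts 17:30 at or after S30 ends 16:00 → clear.
S27: starts 18:25 at or after S30 ends 16:00 → clear.
S30 overlaps S24, S26, S28.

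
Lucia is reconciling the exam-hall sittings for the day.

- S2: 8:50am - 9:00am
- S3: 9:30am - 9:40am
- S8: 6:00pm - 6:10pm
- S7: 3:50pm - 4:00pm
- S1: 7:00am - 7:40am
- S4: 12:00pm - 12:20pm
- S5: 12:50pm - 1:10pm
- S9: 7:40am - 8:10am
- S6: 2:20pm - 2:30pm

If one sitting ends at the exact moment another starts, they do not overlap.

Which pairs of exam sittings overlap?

Sorted by start: S1, S9, S2, S3, S4, S5, S6, S7, S8.
S9 starts exactly when S1 ends (back-to-back, no overlap); S1 is clear from here.
S2 starts after S9 ends; S9 is clear from here.
S3 starts after S2 ends; S2 is clear from here.
S4 starts after S3 ends; S3 is clear from here.
S5 starts after S4 ends; S4 is clear from here.
S6 starts after S5 ends; S5 is clear from here.
S7 starts after S6 ends; S6 is clear from here.
S8 starts after S7 ends.

no conflicts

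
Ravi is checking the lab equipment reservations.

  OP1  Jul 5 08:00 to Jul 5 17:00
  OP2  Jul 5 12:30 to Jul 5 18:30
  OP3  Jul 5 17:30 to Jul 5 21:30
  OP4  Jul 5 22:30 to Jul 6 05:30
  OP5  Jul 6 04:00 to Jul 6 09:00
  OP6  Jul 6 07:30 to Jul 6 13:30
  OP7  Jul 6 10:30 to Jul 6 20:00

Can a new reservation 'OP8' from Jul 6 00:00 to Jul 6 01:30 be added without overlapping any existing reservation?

OP1: ends Jul 5 17:00 at or before OP8 starts Jul 6 00:00 → clear.
OP2: ends Jul 5 18:30 at or before OP8 starts Jul 6 00:00 → clear.
OP3: ends Jul 5 21:30 at or before OP8 starts Jul 6 00:00 → clear.
OP4: starts Jul 5 22:30 before OP8 ends Jul 6 01:30, and ends Jul 6 05:30 after OP8 starts Jul 6 00:00 → overlap.
OP5: starts Jul 6 04:00 at or after OP8 ends Jul 6 01:30 → clear.
OP6: starts Jul 6 07:30 at or after OP8 ends Jul 6 01:30 → clear.
OP7: starts Jul 6 10:30 at or after OP8 ends Jul 6 01:30 → clear.
OP8 overlaps OP4.

No — it overlaps OP4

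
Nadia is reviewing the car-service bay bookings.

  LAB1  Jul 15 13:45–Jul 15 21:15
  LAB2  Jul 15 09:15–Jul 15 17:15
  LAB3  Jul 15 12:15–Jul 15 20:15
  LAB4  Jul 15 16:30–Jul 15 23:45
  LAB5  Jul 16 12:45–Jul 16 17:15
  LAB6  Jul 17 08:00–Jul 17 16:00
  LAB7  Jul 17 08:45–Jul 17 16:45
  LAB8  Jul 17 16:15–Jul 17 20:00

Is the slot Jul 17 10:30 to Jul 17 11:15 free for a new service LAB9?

LAB2: ends Jul 15 17:15 at or before LAB9 starts Jul 17 10:30 → clear.
LAB3: ends Jul 15 20:15 at or before LAB9 starts Jul 17 10:30 → clear.
LAB1: ends Jul 15 21:15 at or before LAB9 starts Jul 17 10:30 → clear.
LAB4: ends Jul 15 23:45 at or before LAB9 starts Jul 17 10:30 → clear.
LAB5: ends Jul 16 17:15 at or before LAB9 starts Jul 17 10:30 → clear.
LAB6: starts Jul 17 08:00 before LAB9 ends Jul 17 11:15, and ends Jul 17 16:00 after LAB9 starts Jul 17 10:30 → overlap.
LAB7: starts Jul 17 08:45 before LAB9 ends Jul 17 11:15, and ends Jul 17 16:45 after LAB9 starts Jul 17 10:30 → overlap.
LAB8: starts Jul 17 16:15 at or after LAB9 ends Jul 17 11:15 → clear.
LAB9 overlaps LAB6, LAB7.

No — it overlaps LAB6, LAB7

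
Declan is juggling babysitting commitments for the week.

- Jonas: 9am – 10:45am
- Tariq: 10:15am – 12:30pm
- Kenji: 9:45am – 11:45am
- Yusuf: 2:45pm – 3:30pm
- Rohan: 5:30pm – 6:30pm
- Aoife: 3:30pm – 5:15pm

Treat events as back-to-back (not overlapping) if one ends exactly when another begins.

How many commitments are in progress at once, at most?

3

Sort all start/end points and keep a running count:
9am start Jonas → 1
9:45am start Kenji → 2
10:15am start Tariq → 3
10:45am end Jonas → 2
11:45am end Kenji → 1
12:30pm end Tariq → 0
2:45pm start Yusuf → 1
3:30pm end Yusuf → 0
3:30pm start Aoife → 1
5:15pm end Aoife → 0
5:30pm start Rohan → 1
6:30pm end Rohan → 0
Peak is 3, at 10:15am (Jonas, Kenji, Tariq).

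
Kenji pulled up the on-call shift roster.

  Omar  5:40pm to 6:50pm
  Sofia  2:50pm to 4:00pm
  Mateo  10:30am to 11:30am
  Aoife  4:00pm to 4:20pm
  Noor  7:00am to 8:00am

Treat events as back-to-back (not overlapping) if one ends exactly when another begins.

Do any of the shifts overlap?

Sorted by start: Noor, Mateo, Sofia, Aoife, Omar.
Mateo starts after Noor ends — done with Noor.
Sofia starts after Mateo ends — done with Mateo.
Aoife starts exactly when Sofia ends (back-to-back, no overlap) — done with Sofia.
Omar starts after Aoife ends.
Every pair is clear; the schedule has no overlaps.

No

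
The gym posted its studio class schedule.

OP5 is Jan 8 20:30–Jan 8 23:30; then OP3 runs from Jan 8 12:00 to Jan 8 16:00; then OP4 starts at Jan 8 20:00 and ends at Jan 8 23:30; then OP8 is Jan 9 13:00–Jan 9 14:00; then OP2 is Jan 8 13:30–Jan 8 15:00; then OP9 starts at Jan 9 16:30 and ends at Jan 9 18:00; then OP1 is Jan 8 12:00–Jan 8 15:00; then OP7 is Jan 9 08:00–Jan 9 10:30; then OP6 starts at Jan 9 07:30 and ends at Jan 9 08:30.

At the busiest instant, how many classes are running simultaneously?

Sweep the timeline, counting +1 at each start and −1 at each end (ends before starts at a tie):
Jan 8 12:00 start OP1 → 1
Jan 8 12:00 start OP3 → 2
Jan 8 13:30 start OP2 → 3
Jan 8 15:00 end OP1 → 2
Jan 8 15:00 end OP2 → 1
Jan 8 16:00 end OP3 → 0
Jan 8 20:00 start OP4 → 1
Jan 8 20:30 start OP5 → 2
Jan 8 23:30 end OP4 → 1
Jan 8 23:30 end OP5 → 0
Jan 9 07:30 start OP6 → 1
Jan 9 08:00 start OP7 → 2
Jan 9 08:30 end OP6 → 1
Jan 9 10:30 end OP7 → 0
Jan 9 13:00 start OP8 → 1
Jan 9 14:00 end OP8 → 0
Jan 9 16:30 start OP9 → 1
Jan 9 18:00 end OP9 → 0
Peak is 3, at Jan 8 13:30 (OP1, OP2, OP3).

3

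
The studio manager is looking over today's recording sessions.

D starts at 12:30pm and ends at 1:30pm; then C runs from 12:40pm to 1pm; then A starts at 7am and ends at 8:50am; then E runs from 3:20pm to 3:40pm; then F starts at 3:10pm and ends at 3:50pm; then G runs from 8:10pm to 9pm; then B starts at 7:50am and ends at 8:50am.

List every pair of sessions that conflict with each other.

A & B, C & D, E & F

Sorted by start: A, B, D, C, F, E, G.
B starts before A ends → A and B overlap.
D starts after A ends, so A has no further overlaps.
D starts after B ends, so B has no further overlaps.
C starts before D ends → D and C overlap.
F starts after D ends, so D has no further overlaps.
F starts after C ends, so C has no further overlaps.
E starts before F ends → F and E overlap.
G starts after F ends.
G starts after E ends.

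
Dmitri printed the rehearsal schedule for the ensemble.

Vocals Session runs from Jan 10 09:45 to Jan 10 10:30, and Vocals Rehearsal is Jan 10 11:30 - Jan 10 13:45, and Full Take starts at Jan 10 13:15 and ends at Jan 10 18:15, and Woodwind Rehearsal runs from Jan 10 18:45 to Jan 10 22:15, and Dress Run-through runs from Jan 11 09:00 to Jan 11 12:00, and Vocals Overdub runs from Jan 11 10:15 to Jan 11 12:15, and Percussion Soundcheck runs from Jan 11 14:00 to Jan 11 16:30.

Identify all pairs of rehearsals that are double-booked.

Sorted by start: Vocals Session, Vocals Rehearsal, Full Take, Woodwind Rehearsal, Dress Run-through, Vocals Overdub, Percussion Soundcheck.
Vocals Rehearsal starts after Vocals Session ends — done with Vocals Session.
Full Take starts before Vocals Rehearsal ends → Vocals Rehearsal and Full Take overlap.
Woodwind Rehearsal starts after Vocals Rehearsal ends — done with Vocals Rehearsal.
Woodwind Rehearsal starts after Full Take ends — done with Full Take.
Dress Run-through starts after Woodwind Rehearsal ends — done with Woodwind Rehearsal.
Vocals Overdub starts before Dress Run-through ends → Dress Run-through and Vocals Overdub overlap.
Percussion Soundcheck starts after Dress Run-through ends.
Percussion Soundcheck starts after Vocals Overdub ends.

Dress Run-through & Vocals Overdub, Full Take & Vocals Rehearsal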